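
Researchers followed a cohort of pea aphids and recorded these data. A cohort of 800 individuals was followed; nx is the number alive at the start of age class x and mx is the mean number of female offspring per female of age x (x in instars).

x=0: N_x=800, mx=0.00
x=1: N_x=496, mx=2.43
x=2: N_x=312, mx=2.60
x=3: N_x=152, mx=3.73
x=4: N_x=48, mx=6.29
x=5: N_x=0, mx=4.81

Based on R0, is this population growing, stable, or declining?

growing

lx = nx/n0 = nx/800: 1, 0.62, 0.39, 0.19, 0.06, 0
R0 = Σ lx·mx = 0 + 1.5066 + 1.014 + 0.7087 + 0.3774 + 0 = 3.6067
R0 > 1, so the population is growing.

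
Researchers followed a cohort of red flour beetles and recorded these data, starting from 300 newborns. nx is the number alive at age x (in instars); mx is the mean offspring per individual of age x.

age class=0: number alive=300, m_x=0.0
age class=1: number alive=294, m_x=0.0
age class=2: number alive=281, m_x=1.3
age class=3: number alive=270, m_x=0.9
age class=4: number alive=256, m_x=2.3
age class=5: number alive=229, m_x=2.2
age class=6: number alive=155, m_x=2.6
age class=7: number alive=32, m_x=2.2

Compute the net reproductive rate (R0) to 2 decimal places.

7.25

lx = nx/n0 = nx/300: 1, 0.98, 0.93667…, 0.9, 0.85333…, 0.76333…, 0.51667…, 0.10667…
lx·mx by age: 0, 0, 1.217667…, 0.81, 1.962667…, 1.679333…, 1.343333…, 0.234667…
R0 = Σ lx·mx = 7.247667… → 7.25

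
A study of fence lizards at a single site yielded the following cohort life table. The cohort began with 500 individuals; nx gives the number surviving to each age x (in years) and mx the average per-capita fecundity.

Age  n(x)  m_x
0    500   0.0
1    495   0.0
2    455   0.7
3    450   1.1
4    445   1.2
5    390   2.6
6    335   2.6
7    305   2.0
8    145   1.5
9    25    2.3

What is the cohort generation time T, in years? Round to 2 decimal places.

lx = nx/n0 = nx/500: 1, 0.99, 0.91, 0.9, 0.89, 0.78, 0.67, 0.61, 0.29, 0.05
lx·mx: 0, 0, 0.637, 0.99, 1.068, 2.028, 1.742, 1.22, 0.435, 0.115 → R0 = 8.235
x·lx·mx: 0, 0, 1.274, 2.97, 4.272, 10.14, 10.452, 8.54, 3.48, 1.035 → Σ = 42.163
T = 42.163 / 8.235 = 5.119976… → 5.12

5.12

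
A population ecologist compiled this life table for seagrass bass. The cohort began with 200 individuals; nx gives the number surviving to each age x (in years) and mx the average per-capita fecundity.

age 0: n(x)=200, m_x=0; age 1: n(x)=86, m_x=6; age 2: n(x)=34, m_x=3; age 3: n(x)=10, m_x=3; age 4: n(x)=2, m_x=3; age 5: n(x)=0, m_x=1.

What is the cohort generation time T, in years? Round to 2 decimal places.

1.28

lx = nx/n0 = nx/200: 1, 0.43, 0.17, 0.05, 0.01, 0
lx·mx: 0, 2.58, 0.51, 0.15, 0.03, 0 → R0 = 3.27
x·lx·mx: 0, 2.58, 1.02, 0.45, 0.12, 0 → Σ = 4.17
T = 4.17 / 3.27 = 1.275229… → 1.28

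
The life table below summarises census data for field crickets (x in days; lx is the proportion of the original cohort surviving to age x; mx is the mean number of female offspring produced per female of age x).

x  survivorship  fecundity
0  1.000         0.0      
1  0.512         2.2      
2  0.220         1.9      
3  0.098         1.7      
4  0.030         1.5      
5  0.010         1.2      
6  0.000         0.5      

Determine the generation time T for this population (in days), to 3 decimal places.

1.528

lx·mx: 0, 1.1264, 0.418, 0.1666, 0.045, 0.012, 0 → R0 = 1.768
x·lx·mx: 0, 1.1264, 0.836, 0.4998, 0.18, 0.06, 0 → Σ = 2.7022
T = 2.7022 / 1.768 = 1.528394… → 1.528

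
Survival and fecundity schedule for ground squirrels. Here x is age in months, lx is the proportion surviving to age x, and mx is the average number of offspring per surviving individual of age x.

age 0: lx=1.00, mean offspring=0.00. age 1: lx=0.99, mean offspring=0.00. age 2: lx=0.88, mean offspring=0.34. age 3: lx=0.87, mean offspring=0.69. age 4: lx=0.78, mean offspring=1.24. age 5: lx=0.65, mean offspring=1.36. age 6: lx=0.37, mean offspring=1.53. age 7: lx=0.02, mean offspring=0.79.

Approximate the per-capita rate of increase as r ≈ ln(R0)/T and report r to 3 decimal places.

0.283

R0 = Σ lx·mx = 0 + 0 + 0.2992 + 0.6003 + 0.9672 + 0.884 + 0.5661 + 0.0158 = 3.3326
Σ x·lx·mx = 14.1953; T = 14.1953/3.3326 = 4.25953…
r ≈ ln(R0)/T = ln(3.3326)/4.25953… = 0.2826… → 0.283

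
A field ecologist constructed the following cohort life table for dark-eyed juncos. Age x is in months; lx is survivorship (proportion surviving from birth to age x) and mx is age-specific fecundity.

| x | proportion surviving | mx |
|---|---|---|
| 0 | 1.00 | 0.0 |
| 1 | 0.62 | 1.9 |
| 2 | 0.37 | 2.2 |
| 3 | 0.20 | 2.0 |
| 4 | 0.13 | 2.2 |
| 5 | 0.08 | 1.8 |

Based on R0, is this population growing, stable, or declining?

R0 = Σ lx·mx = 0 + 1.178 + 0.814 + 0.4 + 0.286 + 0.144 = 2.822
R0 > 1, so the population is growing.

growing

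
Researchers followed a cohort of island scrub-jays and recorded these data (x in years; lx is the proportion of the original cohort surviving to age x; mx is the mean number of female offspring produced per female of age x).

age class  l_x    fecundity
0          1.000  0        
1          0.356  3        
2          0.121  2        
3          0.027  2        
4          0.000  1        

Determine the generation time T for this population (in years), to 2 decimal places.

1.26

lx·mx: 0, 1.068, 0.242, 0.054, 0 → R0 = 1.364
x·lx·mx: 0, 1.068, 0.484, 0.162, 0 → Σ = 1.714
T = 1.714 / 1.364 = 1.256598… → 1.26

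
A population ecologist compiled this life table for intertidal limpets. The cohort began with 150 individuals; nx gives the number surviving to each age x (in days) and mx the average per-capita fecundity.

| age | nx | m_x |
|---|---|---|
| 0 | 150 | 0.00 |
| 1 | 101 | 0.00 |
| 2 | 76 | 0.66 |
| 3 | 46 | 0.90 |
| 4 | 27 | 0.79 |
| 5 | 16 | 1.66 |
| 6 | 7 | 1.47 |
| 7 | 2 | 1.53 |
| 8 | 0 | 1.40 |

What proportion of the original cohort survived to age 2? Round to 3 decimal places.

0.507

l_2 = n_2/n_0 = 76/150 = 0.506667… → 0.507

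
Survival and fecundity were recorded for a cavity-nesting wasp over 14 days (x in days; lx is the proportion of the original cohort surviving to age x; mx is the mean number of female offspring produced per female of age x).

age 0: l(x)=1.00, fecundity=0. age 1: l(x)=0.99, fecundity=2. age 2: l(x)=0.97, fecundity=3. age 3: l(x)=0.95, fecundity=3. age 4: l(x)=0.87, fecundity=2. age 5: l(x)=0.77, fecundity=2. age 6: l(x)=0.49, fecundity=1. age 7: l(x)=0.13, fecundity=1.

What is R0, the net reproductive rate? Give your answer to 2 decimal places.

lx·mx by age: 0, 1.98, 2.91, 2.85, 1.74, 1.54, 0.49, 0.13
R0 = Σ lx·mx = 11.64 → 11.64

11.64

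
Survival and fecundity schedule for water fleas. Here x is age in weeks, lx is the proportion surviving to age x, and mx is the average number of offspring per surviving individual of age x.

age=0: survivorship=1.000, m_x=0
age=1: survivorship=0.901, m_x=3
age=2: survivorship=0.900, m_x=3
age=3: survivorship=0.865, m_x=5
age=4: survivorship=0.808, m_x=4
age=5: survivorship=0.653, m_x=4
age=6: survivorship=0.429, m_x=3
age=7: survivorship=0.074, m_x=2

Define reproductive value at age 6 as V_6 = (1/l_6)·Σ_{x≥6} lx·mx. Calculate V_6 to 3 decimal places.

3.345

lx·mx for x ≥ 6: 1.287, 0.148 → sum = 1.435
V_6 = 1.435 / l_6 = 1.435 / 0.429 = 3.344988… → 3.345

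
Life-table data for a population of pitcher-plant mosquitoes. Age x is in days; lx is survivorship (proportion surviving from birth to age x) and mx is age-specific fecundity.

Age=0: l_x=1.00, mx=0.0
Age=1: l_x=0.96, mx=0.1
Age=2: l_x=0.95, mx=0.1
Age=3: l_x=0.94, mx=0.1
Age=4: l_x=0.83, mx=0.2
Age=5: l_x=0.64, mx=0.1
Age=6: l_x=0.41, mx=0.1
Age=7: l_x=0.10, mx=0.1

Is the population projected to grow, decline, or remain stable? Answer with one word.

R0 = Σ lx·mx = 0 + 0.096 + 0.095 + 0.094 + 0.166 + 0.064 + 0.041 + 0.01 = 0.566
R0 < 1, so the population is declining.

declining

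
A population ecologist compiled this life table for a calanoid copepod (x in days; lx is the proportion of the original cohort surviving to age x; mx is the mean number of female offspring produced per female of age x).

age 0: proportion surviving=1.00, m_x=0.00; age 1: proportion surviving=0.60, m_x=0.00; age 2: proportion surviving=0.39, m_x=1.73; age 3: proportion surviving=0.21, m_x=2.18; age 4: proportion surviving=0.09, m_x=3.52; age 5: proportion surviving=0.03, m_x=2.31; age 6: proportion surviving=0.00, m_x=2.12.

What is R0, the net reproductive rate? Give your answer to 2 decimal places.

1.52

lx·mx by age: 0, 0, 0.6747, 0.4578, 0.3168, 0.0693, 0
R0 = Σ lx·mx = 1.5186 → 1.52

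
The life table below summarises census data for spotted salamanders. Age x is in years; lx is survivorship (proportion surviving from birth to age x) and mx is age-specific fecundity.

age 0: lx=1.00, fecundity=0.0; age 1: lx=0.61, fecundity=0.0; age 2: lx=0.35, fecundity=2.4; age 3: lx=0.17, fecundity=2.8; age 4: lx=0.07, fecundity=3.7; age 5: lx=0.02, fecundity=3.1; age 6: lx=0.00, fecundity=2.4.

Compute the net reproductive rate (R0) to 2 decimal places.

1.64

lx·mx by age: 0, 0, 0.84, 0.476, 0.259, 0.062, 0
R0 = Σ lx·mx = 1.637 → 1.64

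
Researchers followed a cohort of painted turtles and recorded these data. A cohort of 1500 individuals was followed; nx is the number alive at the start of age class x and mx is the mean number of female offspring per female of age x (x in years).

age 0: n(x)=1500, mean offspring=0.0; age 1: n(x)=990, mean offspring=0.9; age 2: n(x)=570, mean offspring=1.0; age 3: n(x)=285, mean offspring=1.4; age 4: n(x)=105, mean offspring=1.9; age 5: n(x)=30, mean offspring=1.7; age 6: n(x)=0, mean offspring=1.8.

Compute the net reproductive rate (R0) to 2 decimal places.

lx = nx/n0 = nx/1500: 1, 0.66, 0.38, 0.19, 0.07, 0.02, 0
lx·mx by age: 0, 0.594, 0.38, 0.266, 0.133, 0.034, 0
R0 = Σ lx·mx = 1.407 → 1.41

1.41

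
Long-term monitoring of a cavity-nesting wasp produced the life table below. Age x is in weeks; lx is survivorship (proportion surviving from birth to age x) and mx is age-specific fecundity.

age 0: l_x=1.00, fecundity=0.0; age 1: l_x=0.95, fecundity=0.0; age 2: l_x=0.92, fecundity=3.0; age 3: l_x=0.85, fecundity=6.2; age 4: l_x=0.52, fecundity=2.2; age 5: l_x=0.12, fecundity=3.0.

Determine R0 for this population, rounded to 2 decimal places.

lx·mx by age: 0, 0, 2.76, 5.27, 1.144, 0.36
R0 = Σ lx·mx = 9.534 → 9.53

9.53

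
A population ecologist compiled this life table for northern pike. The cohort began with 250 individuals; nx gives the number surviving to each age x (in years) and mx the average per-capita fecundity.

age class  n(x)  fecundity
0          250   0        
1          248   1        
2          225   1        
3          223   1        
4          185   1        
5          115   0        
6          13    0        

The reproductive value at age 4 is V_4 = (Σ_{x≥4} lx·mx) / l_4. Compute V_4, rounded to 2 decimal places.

lx = nx/n0 = nx/250: 1, 0.992, 0.9, 0.892, 0.74, 0.46, 0.052
lx·mx for x ≥ 4: 0.74, 0, 0 → sum = 0.74
V_4 = 0.74 / l_4 = 0.74 / 0.74 = 1 → 1.00

1.00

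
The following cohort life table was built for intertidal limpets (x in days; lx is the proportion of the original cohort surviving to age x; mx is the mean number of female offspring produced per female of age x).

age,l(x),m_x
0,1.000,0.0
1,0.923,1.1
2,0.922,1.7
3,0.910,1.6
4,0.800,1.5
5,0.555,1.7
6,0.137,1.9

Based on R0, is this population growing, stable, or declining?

growing

R0 = Σ lx·mx = 0 + 1.0153 + 1.5674 + 1.456 + 1.2 + 0.9435 + 0.2603 = 6.4425
R0 > 1, so the population is growing.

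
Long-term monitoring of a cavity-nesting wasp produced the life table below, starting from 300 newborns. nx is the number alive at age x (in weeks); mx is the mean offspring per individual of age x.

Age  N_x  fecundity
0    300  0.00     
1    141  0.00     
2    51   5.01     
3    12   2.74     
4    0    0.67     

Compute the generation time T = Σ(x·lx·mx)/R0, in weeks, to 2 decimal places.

2.11

lx = nx/n0 = nx/300: 1, 0.47, 0.17, 0.04, 0
lx·mx: 0, 0, 0.8517, 0.1096, 0 → R0 = 0.9613
x·lx·mx: 0, 0, 1.7034, 0.3288, 0 → Σ = 2.0322
T = 2.0322 / 0.9613 = 2.114012… → 2.11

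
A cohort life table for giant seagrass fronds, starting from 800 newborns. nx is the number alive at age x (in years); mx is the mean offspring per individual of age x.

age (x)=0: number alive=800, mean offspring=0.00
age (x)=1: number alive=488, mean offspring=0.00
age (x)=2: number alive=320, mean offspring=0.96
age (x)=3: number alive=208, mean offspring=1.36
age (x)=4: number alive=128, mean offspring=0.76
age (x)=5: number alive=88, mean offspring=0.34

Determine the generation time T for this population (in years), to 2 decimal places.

2.79

lx = nx/n0 = nx/800: 1, 0.61, 0.4, 0.26, 0.16, 0.11
lx·mx: 0, 0, 0.384, 0.3536, 0.1216, 0.0374 → R0 = 0.8966
x·lx·mx: 0, 0, 0.768, 1.0608, 0.4864, 0.187 → Σ = 2.5022
T = 2.5022 / 0.8966 = 2.790765… → 2.79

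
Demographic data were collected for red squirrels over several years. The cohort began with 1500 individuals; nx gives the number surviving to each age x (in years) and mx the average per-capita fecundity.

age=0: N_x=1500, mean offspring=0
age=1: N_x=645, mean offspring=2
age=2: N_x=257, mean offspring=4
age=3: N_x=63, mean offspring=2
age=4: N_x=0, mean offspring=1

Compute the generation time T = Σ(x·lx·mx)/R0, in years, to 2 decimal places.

lx = nx/n0 = nx/1500: 1, 0.43, 0.17133…, 0.042, 0
lx·mx: 0, 0.86, 0.685333…, 0.084, 0 → R0 = 1.629333…
x·lx·mx: 0, 0.86, 1.370667…, 0.252, 0 → Σ = 2.482667…
T = 2.482667… / 1.629333… = 1.523732… → 1.52

1.52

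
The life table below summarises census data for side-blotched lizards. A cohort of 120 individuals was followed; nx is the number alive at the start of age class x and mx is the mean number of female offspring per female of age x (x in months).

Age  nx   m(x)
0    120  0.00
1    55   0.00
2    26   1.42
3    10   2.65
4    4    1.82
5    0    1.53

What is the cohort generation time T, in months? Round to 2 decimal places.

2.58

lx = nx/n0 = nx/120: 1, 0.45833…, 0.21667…, 0.08333…, 0.03333…, 0
lx·mx: 0, 0, 0.307667…, 0.220833…, 0.060667…, 0 → R0 = 0.589167…
x·lx·mx: 0, 0, 0.615333…, 0.6625…, 0.242667…, 0 → Σ = 1.5205…
T = 1.5205… / 0.589167… = 2.580764… → 2.58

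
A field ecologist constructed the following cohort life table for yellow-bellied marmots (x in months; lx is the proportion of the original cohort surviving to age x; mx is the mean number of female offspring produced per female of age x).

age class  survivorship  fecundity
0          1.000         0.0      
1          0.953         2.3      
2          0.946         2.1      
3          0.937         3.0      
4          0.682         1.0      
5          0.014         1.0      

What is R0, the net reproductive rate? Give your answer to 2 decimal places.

7.69

lx·mx by age: 0, 2.1919, 1.9866, 2.811, 0.682, 0.014
R0 = Σ lx·mx = 7.6855 → 7.69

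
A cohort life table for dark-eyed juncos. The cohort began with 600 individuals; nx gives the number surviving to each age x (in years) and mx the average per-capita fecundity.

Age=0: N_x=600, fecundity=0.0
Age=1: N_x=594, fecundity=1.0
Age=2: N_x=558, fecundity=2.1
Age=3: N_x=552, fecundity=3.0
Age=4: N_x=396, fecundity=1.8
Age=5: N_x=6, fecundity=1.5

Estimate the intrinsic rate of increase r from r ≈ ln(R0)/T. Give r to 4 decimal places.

lx = nx/n0 = nx/600: 1, 0.99, 0.93, 0.92, 0.66, 0.01
R0 = Σ lx·mx = 0 + 0.99 + 1.953 + 2.76 + 1.188 + 0.015 = 6.906
Σ x·lx·mx = 18.003; T = 18.003/6.906 = 2.60686…
r ≈ ln(R0)/T = ln(6.906)/2.60686… = 0.74127… → 0.7413

0.7413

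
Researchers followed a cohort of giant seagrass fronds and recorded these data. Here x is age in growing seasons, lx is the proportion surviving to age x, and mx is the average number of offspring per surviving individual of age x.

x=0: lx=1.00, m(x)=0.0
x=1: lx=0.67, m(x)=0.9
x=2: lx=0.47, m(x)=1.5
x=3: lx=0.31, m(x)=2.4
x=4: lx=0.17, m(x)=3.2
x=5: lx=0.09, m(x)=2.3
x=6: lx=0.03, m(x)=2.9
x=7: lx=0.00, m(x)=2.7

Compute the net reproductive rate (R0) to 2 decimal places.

2.89

lx·mx by age: 0, 0.603, 0.705, 0.744, 0.544, 0.207, 0.087, 0
R0 = Σ lx·mx = 2.89 → 2.89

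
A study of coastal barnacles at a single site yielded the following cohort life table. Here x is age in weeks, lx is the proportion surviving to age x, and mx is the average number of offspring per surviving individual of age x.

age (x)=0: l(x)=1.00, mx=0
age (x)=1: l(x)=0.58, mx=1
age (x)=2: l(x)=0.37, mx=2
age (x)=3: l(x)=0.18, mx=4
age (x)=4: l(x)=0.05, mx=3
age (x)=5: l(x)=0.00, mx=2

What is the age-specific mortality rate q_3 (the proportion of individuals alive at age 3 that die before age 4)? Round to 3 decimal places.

q_3 = (l_3 − l_4) / l_3 = (0.18 − 0.05) / 0.18
     = 0.13 / 0.18 = 0.722222… → 0.722

0.722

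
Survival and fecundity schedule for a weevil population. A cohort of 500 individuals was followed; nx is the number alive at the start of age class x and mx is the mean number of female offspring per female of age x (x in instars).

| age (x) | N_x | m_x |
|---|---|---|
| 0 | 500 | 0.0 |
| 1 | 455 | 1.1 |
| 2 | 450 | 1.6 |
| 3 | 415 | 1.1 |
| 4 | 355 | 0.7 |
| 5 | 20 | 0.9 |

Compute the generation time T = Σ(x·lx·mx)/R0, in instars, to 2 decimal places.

lx = nx/n0 = nx/500: 1, 0.91, 0.9, 0.83, 0.71, 0.04
lx·mx: 0, 1.001, 1.44, 0.913, 0.497, 0.036 → R0 = 3.887
x·lx·mx: 0, 1.001, 2.88, 2.739, 1.988, 0.18 → Σ = 8.788
T = 8.788 / 3.887 = 2.26087… → 2.26

2.26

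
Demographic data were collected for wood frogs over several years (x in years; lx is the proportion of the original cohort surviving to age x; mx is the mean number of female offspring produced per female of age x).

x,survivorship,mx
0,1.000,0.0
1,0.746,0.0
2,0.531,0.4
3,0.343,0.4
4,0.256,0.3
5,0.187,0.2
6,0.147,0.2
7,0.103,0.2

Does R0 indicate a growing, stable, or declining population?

R0 = Σ lx·mx = 0 + 0 + 0.2124 + 0.1372 + 0.0768 + 0.0374 + 0.0294 + 0.0206 = 0.5138
R0 < 1, so the population is declining.

declining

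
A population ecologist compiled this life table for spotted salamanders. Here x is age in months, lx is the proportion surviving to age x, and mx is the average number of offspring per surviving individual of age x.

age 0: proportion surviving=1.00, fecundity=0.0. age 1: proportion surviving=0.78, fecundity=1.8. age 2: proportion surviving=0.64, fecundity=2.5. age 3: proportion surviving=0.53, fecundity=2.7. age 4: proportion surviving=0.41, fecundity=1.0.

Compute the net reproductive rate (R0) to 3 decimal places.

lx·mx by age: 0, 1.404, 1.6, 1.431, 0.41
R0 = Σ lx·mx = 4.845 → 4.845

4.845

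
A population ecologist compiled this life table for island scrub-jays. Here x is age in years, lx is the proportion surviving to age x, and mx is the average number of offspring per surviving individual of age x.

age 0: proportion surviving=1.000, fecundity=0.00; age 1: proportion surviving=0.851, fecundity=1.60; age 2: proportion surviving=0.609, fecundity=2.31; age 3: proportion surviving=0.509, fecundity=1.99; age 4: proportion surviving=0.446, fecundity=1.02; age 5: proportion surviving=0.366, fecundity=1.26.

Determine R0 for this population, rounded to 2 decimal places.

4.70

lx·mx by age: 0, 1.3616, 1.40679, 1.01291, 0.45492, 0.46116
R0 = Σ lx·mx = 4.69738 → 4.70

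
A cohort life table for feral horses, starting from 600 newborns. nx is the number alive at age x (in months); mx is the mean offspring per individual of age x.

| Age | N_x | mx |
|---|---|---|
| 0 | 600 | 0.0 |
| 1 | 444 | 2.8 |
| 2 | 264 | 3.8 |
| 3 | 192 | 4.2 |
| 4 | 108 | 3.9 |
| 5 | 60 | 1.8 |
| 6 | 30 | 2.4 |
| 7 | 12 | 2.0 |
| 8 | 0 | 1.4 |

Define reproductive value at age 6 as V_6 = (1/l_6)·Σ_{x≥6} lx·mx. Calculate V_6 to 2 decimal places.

lx = nx/n0 = nx/600: 1, 0.74, 0.44, 0.32, 0.18, 0.1, 0.05, 0.02, 0
lx·mx for x ≥ 6: 0.12, 0.04, 0 → sum = 0.16
V_6 = 0.16 / l_6 = 0.16 / 0.05 = 3.2 → 3.20

3.20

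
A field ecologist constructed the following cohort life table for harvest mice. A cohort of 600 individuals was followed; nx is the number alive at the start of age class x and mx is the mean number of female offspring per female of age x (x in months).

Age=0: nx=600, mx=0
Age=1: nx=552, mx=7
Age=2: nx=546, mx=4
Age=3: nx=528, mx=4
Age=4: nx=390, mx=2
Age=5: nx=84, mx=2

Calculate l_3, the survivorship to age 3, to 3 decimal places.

l_3 = n_3/n_0 = 528/600 = 0.88 → 0.880

0.880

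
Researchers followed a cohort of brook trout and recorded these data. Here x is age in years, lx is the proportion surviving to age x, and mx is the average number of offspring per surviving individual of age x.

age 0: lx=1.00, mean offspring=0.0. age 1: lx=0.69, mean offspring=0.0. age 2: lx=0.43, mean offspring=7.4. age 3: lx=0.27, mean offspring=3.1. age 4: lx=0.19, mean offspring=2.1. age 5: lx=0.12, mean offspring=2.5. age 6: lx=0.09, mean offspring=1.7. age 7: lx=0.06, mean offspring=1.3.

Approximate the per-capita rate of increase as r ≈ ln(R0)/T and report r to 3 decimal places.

R0 = Σ lx·mx = 0 + 0 + 3.182 + 0.837 + 0.399 + 0.3 + 0.153 + 0.078 = 4.949
Σ x·lx·mx = 13.435; T = 13.435/4.949 = 2.71469…
r ≈ ln(R0)/T = ln(4.949)/2.71469… = 0.58909… → 0.589

0.589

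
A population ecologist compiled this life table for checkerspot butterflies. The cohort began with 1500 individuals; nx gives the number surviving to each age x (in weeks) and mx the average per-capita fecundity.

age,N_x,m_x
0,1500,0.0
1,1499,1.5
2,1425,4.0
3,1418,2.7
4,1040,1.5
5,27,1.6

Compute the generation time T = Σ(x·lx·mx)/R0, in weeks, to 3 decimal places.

lx = nx/n0 = nx/1500: 1, 0.99933…, 0.95, 0.94533…, 0.69333…, 0.018
lx·mx: 0, 1.499…, 3.8, 2.5524…, 1.04…, 0.0288 → R0 = 8.9202…
x·lx·mx: 0, 1.499…, 7.6, 7.6572…, 4.16…, 0.144 → Σ = 21.0602…
T = 21.0602… / 8.9202… = 2.360956… → 2.361

2.361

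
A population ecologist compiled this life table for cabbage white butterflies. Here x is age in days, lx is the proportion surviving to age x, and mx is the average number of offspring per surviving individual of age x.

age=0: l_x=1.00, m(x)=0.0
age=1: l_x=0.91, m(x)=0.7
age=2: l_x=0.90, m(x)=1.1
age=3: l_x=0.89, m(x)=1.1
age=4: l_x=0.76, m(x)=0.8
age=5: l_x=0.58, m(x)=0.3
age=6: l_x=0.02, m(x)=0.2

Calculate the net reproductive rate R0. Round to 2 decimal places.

3.39

lx·mx by age: 0, 0.637, 0.99, 0.979, 0.608, 0.174, 0.004
R0 = Σ lx·mx = 3.392 → 3.39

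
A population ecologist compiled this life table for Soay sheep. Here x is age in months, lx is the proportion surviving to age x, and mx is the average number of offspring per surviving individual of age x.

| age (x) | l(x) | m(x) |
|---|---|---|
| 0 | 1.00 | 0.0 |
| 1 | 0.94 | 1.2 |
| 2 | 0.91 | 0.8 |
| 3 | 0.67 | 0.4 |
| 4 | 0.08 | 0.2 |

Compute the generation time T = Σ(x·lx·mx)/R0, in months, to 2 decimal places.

lx·mx: 0, 1.128, 0.728, 0.268, 0.016 → R0 = 2.14
x·lx·mx: 0, 1.128, 1.456, 0.804, 0.064 → Σ = 3.452
T = 3.452 / 2.14 = 1.613084… → 1.61

1.61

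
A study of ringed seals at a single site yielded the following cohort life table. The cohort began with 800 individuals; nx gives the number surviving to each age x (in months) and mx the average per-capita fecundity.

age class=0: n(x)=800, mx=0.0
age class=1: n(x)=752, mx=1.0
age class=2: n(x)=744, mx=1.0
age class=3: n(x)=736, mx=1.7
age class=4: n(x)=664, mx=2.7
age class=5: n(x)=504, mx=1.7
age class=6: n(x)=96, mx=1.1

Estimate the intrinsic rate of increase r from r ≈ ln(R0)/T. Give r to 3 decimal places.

0.587

lx = nx/n0 = nx/800: 1, 0.94, 0.93, 0.92, 0.83, 0.63, 0.12
R0 = Σ lx·mx = 0 + 0.94 + 0.93 + 1.564 + 2.241 + 1.071 + 0.132 = 6.878
Σ x·lx·mx = 22.603; T = 22.603/6.878 = 3.28628…
r ≈ ln(R0)/T = ln(6.878)/3.28628… = 0.58678… → 0.587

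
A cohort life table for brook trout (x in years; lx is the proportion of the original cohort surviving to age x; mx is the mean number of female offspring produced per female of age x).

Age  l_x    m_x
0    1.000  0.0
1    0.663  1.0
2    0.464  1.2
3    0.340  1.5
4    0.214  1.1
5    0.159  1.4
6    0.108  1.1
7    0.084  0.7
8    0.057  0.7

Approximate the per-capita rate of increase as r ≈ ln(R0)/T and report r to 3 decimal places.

0.310

R0 = Σ lx·mx = 0 + 0.663 + 0.5568 + 0.51 + 0.2354 + 0.2226 + 0.1188 + 0.0588 + 0.0399 = 2.4053
Σ x·lx·mx = 6.8048; T = 6.8048/2.4053 = 2.82909…
r ≈ ln(R0)/T = ln(2.4053)/2.82909… = 0.31023… → 0.310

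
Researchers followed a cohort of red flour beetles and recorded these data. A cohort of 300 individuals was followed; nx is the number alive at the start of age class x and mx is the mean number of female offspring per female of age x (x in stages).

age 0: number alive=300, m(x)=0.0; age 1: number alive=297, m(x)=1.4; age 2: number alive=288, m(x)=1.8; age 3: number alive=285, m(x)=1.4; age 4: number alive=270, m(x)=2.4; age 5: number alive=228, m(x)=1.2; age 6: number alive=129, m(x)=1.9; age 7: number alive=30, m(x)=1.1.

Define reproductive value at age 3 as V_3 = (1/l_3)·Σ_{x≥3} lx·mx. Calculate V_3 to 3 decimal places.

lx = nx/n0 = nx/300: 1, 0.99, 0.96, 0.95, 0.9, 0.76, 0.43, 0.1
lx·mx for x ≥ 3: 1.33, 2.16, 0.912, 0.817, 0.11 → sum = 5.329
V_3 = 5.329 / l_3 = 5.329 / 0.95 = 5.609474… → 5.609

5.609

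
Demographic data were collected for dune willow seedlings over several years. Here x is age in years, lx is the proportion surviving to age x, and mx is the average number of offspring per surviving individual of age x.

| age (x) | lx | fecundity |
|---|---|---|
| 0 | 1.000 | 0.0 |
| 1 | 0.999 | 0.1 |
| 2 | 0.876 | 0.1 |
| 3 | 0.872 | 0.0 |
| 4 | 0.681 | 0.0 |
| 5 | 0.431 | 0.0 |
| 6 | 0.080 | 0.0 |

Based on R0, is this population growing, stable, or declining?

R0 = Σ lx·mx = 0 + 0.0999 + 0.0876 + 0 + 0 + 0 + 0 = 0.1875
R0 < 1, so the population is declining.

declining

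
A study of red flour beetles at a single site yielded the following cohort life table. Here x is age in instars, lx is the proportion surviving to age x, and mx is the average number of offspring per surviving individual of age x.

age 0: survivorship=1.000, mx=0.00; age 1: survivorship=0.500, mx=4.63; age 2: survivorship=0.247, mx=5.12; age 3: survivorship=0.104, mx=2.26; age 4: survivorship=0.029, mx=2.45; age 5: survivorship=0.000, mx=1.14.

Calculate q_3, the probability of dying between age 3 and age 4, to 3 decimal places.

0.721

q_3 = (l_3 − l_4) / l_3 = (0.104 − 0.029) / 0.104
     = 0.075 / 0.104 = 0.721154… → 0.721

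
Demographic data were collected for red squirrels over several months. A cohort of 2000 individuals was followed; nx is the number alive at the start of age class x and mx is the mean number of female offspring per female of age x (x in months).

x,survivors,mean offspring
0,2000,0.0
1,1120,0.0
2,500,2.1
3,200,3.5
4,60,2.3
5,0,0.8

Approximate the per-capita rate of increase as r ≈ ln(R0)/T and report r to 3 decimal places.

-0.023

lx = nx/n0 = nx/2000: 1, 0.56, 0.25, 0.1, 0.03, 0
R0 = Σ lx·mx = 0 + 0 + 0.525 + 0.35 + 0.069 + 0 = 0.944
Σ x·lx·mx = 2.376; T = 2.376/0.944 = 2.51695…
r ≈ ln(R0)/T = ln(0.944)/2.51695… = -0.0229… → -0.023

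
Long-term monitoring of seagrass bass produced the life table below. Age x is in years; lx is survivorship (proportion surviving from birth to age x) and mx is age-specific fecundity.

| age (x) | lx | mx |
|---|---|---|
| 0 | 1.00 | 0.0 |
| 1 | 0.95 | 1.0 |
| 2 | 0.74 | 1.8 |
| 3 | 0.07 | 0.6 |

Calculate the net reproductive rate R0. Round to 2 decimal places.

2.32

lx·mx by age: 0, 0.95, 1.332, 0.042
R0 = Σ lx·mx = 2.324 → 2.32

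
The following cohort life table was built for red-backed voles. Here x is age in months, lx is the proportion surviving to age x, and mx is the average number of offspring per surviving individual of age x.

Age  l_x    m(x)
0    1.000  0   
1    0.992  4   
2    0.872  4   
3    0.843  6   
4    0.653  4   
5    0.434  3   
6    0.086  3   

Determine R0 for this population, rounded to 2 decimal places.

16.69

lx·mx by age: 0, 3.968, 3.488, 5.058, 2.612, 1.302, 0.258
R0 = Σ lx·mx = 16.686 → 16.69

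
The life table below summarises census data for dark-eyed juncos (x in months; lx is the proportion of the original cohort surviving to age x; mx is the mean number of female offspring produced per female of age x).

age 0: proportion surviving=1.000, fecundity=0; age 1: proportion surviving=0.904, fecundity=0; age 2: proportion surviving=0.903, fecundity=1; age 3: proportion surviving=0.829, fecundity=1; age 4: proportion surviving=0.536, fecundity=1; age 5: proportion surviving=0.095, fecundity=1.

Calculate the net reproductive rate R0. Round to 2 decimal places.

2.36

lx·mx by age: 0, 0, 0.903, 0.829, 0.536, 0.095
R0 = Σ lx·mx = 2.363 → 2.36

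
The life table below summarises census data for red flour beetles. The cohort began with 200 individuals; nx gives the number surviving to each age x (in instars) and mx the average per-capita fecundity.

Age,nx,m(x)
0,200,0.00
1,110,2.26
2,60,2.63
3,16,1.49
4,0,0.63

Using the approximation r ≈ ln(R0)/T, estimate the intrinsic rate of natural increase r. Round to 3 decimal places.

0.518

lx = nx/n0 = nx/200: 1, 0.55, 0.3, 0.08, 0
R0 = Σ lx·mx = 0 + 1.243 + 0.789 + 0.1192 + 0 = 2.1512
Σ x·lx·mx = 3.1786; T = 3.1786/2.1512 = 1.47759…
r ≈ ln(R0)/T = ln(2.1512)/1.47759… = 0.51843… → 0.518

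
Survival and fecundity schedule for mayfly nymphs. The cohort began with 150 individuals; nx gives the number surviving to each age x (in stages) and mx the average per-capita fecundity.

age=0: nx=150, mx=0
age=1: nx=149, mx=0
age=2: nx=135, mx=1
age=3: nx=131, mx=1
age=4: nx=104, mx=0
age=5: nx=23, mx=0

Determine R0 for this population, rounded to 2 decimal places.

lx = nx/n0 = nx/150: 1, 0.99333…, 0.9, 0.87333…, 0.69333…, 0.15333…
lx·mx by age: 0, 0, 0.9, 0.873333…, 0, 0
R0 = Σ lx·mx = 1.773333… → 1.77

1.77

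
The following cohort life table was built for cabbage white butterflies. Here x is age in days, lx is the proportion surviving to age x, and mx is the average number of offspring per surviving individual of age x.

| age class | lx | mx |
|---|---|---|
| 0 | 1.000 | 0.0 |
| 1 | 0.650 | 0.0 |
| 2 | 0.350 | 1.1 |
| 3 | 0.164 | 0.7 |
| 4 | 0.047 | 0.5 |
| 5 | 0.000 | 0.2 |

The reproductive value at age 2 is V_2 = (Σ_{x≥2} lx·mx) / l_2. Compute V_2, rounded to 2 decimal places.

lx·mx for x ≥ 2: 0.385, 0.1148, 0.0235, 0 → sum = 0.5233
V_2 = 0.5233 / l_2 = 0.5233 / 0.35 = 1.495143… → 1.50

1.50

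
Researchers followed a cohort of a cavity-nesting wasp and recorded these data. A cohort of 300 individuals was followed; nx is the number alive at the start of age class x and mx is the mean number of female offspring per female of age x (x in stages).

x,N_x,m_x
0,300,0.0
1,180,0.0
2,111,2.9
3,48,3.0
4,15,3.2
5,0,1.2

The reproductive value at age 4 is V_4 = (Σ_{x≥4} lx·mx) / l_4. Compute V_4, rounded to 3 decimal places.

lx = nx/n0 = nx/300: 1, 0.6, 0.37, 0.16, 0.05, 0
lx·mx for x ≥ 4: 0.16, 0 → sum = 0.16
V_4 = 0.16 / l_4 = 0.16 / 0.05 = 3.2 → 3.200

3.200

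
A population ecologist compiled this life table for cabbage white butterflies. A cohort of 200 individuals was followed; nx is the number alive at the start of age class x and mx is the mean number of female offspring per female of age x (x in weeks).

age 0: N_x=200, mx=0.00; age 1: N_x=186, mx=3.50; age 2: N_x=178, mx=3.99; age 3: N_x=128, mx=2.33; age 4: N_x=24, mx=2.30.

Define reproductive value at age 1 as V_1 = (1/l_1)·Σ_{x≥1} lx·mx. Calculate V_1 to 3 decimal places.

9.219

lx = nx/n0 = nx/200: 1, 0.93, 0.89, 0.64, 0.12
lx·mx for x ≥ 1: 3.255, 3.5511, 1.4912, 0.276 → sum = 8.5733
V_1 = 8.5733 / l_1 = 8.5733 / 0.93 = 9.218602… → 9.219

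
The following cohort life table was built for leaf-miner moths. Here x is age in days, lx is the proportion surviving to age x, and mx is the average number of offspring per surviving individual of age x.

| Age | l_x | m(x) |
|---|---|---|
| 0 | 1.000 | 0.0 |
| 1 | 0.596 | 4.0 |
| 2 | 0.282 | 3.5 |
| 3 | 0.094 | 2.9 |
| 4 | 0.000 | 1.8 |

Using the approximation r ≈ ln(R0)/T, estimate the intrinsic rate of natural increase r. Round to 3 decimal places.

0.910

R0 = Σ lx·mx = 0 + 2.384 + 0.987 + 0.2726 + 0 = 3.6436
Σ x·lx·mx = 5.1758; T = 5.1758/3.6436 = 1.42052…
r ≈ ln(R0)/T = ln(3.6436)/1.42052… = 0.91021… → 0.910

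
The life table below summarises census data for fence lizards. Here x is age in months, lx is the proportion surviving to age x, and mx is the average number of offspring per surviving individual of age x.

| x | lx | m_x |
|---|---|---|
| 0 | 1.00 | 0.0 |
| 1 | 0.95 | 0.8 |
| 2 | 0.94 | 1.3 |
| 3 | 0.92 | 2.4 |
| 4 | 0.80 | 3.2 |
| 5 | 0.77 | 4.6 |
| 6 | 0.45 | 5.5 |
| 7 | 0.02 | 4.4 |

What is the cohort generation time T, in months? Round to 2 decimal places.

4.14

lx·mx: 0, 0.76, 1.222, 2.208, 2.56, 3.542, 2.475, 0.088 → R0 = 12.855
x·lx·mx: 0, 0.76, 2.444, 6.624, 10.24, 17.71, 14.85, 0.616 → Σ = 53.244
T = 53.244 / 12.855 = 4.14189… → 4.14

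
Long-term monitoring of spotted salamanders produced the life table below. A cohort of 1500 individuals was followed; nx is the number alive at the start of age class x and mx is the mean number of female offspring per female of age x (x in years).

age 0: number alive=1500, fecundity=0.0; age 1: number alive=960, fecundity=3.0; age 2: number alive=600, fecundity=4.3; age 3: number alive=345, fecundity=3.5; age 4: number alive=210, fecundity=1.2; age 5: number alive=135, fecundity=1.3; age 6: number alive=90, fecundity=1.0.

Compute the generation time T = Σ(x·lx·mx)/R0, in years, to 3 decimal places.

lx = nx/n0 = nx/1500: 1, 0.64, 0.4, 0.23, 0.14, 0.09, 0.06
lx·mx: 0, 1.92, 1.72, 0.805, 0.168, 0.117, 0.06 → R0 = 4.79
x·lx·mx: 0, 1.92, 3.44, 2.415, 0.672, 0.585, 0.36 → Σ = 9.392
T = 9.392 / 4.79 = 1.960752… → 1.961

1.961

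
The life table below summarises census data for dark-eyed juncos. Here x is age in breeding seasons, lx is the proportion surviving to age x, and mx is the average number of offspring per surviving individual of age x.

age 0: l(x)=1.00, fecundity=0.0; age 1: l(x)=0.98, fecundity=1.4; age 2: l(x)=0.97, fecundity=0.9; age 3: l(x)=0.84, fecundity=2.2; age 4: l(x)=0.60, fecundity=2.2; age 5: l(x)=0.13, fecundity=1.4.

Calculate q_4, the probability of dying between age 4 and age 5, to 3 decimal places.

0.783

q_4 = (l_4 − l_5) / l_4 = (0.6 − 0.13) / 0.6
     = 0.47 / 0.6 = 0.783333… → 0.783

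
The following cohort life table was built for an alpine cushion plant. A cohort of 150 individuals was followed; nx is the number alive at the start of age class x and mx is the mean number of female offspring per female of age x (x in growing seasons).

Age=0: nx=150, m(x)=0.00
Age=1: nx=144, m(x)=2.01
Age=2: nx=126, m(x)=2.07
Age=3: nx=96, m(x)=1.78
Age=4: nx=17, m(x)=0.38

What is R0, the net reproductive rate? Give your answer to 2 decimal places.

4.85

lx = nx/n0 = nx/150: 1, 0.96, 0.84, 0.64, 0.11333…
lx·mx by age: 0, 1.9296, 1.7388, 1.1392, 0.043067…
R0 = Σ lx·mx = 4.850667… → 4.85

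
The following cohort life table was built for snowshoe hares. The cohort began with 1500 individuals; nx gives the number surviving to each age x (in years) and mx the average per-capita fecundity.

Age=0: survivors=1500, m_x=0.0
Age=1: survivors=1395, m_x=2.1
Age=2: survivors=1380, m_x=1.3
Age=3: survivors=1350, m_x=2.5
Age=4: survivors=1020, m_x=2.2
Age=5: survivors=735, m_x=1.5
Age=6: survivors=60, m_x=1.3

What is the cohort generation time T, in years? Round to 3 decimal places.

2.742

lx = nx/n0 = nx/1500: 1, 0.93, 0.92, 0.9, 0.68, 0.49, 0.04
lx·mx: 0, 1.953, 1.196, 2.25, 1.496, 0.735, 0.052 → R0 = 7.682
x·lx·mx: 0, 1.953, 2.392, 6.75, 5.984, 3.675, 0.312 → Σ = 21.066
T = 21.066 / 7.682 = 2.742255… → 2.742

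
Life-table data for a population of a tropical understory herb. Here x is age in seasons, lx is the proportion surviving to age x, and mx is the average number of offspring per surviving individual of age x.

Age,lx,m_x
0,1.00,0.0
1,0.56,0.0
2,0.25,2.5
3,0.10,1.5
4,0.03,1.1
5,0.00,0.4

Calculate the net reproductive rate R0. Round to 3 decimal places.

lx·mx by age: 0, 0, 0.625, 0.15, 0.033, 0
R0 = Σ lx·mx = 0.808 → 0.808

0.808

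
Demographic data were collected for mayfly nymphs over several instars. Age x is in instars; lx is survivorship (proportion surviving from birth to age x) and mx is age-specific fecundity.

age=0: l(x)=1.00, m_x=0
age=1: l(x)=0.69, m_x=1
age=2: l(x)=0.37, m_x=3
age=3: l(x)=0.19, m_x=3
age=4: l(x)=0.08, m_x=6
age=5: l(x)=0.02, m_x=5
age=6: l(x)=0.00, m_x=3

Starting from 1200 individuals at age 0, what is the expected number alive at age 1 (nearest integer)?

828

Expected survivors = N0 · l_1 = 1200 × 0.69 = 828 → 828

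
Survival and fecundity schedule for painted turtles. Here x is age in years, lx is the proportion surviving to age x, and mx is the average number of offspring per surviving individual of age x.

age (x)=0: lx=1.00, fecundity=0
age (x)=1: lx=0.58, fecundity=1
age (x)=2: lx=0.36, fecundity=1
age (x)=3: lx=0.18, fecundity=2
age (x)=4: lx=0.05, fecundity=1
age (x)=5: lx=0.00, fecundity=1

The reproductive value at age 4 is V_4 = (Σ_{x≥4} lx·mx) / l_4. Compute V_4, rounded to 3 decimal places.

lx·mx for x ≥ 4: 0.05, 0 → sum = 0.05
V_4 = 0.05 / l_4 = 0.05 / 0.05 = 1 → 1.000

1.000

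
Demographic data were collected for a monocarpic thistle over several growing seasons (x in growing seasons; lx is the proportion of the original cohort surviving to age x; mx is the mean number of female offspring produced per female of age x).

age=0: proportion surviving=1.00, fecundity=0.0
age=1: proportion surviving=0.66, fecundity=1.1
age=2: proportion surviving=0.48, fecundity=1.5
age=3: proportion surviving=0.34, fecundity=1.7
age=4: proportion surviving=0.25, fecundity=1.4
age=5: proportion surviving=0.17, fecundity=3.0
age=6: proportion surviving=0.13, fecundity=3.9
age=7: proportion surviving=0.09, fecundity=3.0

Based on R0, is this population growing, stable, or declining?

growing

R0 = Σ lx·mx = 0 + 0.726 + 0.72 + 0.578 + 0.35 + 0.51 + 0.507 + 0.27 = 3.661
R0 > 1, so the population is growing.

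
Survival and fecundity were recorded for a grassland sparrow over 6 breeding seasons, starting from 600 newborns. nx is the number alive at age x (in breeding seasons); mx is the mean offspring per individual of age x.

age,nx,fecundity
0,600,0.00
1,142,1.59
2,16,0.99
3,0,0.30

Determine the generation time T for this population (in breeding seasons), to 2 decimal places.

lx = nx/n0 = nx/600: 1, 0.23667…, 0.02667…, 0
lx·mx: 0, 0.3763…, 0.0264…, 0 → R0 = 0.4027…
x·lx·mx: 0, 0.3763…, 0.0528…, 0 → Σ = 0.4291…
T = 0.4291… / 0.4027… = 1.065557… → 1.07

1.07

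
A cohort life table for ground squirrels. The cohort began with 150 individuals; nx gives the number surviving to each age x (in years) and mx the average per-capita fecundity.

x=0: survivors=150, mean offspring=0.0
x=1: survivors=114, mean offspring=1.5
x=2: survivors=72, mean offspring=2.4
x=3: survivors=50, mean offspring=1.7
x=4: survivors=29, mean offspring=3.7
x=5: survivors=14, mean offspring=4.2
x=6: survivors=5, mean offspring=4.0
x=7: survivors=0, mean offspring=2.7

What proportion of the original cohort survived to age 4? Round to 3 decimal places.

l_4 = n_4/n_0 = 29/150 = 0.193333… → 0.193

0.193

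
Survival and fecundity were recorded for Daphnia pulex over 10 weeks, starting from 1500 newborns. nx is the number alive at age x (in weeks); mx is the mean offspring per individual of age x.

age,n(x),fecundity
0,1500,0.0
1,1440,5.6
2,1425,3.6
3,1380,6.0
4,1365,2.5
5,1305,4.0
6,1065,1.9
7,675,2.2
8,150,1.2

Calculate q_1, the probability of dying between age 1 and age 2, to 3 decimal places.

0.010

lx = nx/n0 = nx/1500: 1, 0.96, 0.95, 0.92, 0.91, 0.87, 0.71, 0.45, 0.1
q_1 = (l_1 − l_2) / l_1 = (0.96 − 0.95) / 0.96
     = 0.01 / 0.96 = 0.010417… → 0.010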